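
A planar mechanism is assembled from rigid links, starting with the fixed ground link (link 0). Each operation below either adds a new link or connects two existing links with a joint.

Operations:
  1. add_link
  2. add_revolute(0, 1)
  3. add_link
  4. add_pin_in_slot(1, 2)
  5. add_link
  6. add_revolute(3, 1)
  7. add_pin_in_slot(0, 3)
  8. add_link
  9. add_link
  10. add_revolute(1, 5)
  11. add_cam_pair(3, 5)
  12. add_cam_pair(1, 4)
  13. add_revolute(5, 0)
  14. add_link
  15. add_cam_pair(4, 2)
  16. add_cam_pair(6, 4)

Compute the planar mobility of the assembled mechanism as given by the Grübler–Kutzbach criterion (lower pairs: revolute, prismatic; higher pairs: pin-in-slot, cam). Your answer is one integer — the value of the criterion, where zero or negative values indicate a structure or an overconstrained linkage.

link 0 = ground. State L|J1|J2 = 1|0|0
+link1  2|0|0
R(0,1) f=1→J1  2|1|0
+link2  3|1|0
PS(1,2) f=2→J2  3|1|1
+link3  4|1|1
R(3,1) f=1→J1  4|2|1
PS(0,3) f=2→J2  4|2|2
+link4  5|2|2
+link5  6|2|2
R(1,5) f=1→J1  6|3|2
C(3,5) f=2→J2  6|3|3
C(1,4) f=2→J2  6|3|4
R(5,0) f=1→J1  6|4|4
+link6  7|4|4
C(4,2) f=2→J2  7|4|5
C(6,4) f=2→J2  7|4|6
M = 3(7−1)−2·4−6 = 18−8−6 = 4

M = 4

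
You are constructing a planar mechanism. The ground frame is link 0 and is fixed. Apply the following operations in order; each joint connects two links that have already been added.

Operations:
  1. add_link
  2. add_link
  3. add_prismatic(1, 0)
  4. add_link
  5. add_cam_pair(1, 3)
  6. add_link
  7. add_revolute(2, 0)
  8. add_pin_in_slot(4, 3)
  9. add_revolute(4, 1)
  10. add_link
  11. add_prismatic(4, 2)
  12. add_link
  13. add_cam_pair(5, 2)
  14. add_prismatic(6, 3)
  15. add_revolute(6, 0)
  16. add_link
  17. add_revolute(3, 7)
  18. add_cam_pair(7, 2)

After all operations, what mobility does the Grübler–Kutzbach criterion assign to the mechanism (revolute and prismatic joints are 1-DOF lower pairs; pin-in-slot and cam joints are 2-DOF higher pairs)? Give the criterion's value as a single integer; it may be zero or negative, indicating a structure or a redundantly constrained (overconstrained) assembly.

link 0 = ground. State L|J1|J2 = 1|0|0
+link1  2|0|0
+link2  3|0|0
P(1,0) f=1→J1  3|1|0
+link3  4|1|0
C(1,3) f=2→J2  4|1|1
+link4  5|1|1
R(2,0) f=1→J1  5|2|1
PS(4,3) f=2→J2  5|2|2
R(4,1) f=1→J1  5|3|2
+link5  6|3|2
P(4,2) f=1→J1  6|4|2
+link6  7|4|2
C(5,2) f=2→J2  7|4|3
P(6,3) f=1→J1  7|5|3
R(6,0) f=1→J1  7|6|3
+link7  8|6|3
R(3,7) f=1→J1  8|7|3
C(7,2) f=2→J2  8|7|4
M = 3(8−1)−2·7−4 = 21−14−4 = 3

M = 3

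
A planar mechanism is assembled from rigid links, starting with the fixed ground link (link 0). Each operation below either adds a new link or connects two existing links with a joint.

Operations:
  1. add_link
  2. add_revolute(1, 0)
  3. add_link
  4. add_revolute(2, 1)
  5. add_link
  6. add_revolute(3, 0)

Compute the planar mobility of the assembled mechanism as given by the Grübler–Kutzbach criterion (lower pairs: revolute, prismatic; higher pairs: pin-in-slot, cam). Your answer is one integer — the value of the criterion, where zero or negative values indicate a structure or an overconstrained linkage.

M = 3

[1;0;0] (link 0 is ground)
L+ [2;0;0]
R(1,0)∈J1 [2;1;0]
L+ [3;1;0]
R(2,1)∈J1 [3;2;0]
L+ [4;2;0]
R(3,0)∈J1 [4;3;0]
mobility = 9 − 6 − 0 = 3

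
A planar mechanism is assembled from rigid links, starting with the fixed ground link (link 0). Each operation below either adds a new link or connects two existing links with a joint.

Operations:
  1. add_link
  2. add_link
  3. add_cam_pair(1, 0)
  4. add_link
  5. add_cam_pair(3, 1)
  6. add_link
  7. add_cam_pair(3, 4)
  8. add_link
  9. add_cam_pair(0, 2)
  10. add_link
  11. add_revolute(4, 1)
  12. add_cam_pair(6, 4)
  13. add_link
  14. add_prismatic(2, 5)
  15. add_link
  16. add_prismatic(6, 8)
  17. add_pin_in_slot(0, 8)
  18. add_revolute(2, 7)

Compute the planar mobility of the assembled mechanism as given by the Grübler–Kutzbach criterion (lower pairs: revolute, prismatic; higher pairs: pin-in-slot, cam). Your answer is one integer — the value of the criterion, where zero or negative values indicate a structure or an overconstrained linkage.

M = 10

ground; <1,0,0>
#1 <2,0,0>
#2 <3,0,0>
C:1↔0 J2 <3,0,1>
#3 <4,0,1>
C:3↔1 J2 <4,0,2>
#4 <5,0,2>
C:3↔4 J2 <5,0,3>
#5 <6,0,3>
C:0↔2 J2 <6,0,4>
#6 <7,0,4>
R:4↔1 J1 <7,1,4>
C:6↔4 J2 <7,1,5>
#7 <8,1,5>
P:2↔5 J1 <8,2,5>
#8 <9,2,5>
P:6↔8 J1 <9,3,5>
PS:0↔8 J2 <9,3,6>
R:2↔7 J1 <9,4,6>
3×8 − 2×4 − 1×6 = 10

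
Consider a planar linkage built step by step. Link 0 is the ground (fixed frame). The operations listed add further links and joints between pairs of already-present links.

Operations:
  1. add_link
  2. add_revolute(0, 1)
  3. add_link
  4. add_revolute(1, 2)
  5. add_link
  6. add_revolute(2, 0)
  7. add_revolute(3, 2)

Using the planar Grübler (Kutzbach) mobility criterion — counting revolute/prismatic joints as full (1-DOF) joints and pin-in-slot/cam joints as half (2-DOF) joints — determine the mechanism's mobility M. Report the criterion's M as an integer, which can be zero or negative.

M = 1

ground; <1,0,0>
#1 <2,0,0>
R:0↔1 J1 <2,1,0>
#2 <3,1,0>
R:1↔2 J1 <3,2,0>
#3 <4,2,0>
R:2↔0 J1 <4,3,0>
R:3↔2 J1 <4,4,0>
3×3 − 2×4 − 1×0 = 1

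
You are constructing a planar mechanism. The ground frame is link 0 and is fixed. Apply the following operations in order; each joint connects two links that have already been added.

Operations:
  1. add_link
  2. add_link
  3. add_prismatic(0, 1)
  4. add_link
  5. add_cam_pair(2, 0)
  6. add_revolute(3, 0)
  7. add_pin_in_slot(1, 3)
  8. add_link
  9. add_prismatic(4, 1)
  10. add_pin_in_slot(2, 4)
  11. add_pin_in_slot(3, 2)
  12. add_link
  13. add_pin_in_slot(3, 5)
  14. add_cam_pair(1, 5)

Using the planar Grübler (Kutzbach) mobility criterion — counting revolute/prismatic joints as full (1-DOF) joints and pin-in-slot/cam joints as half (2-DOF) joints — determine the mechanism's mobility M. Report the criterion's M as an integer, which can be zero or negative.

L=1 J1=0 J2=0
add link → L=2 J1=0 J2=0
add link → L=3 J1=0 J2=0
P@0,1 dof=1 J1 → L=3 J1=1 J2=0
add link → L=4 J1=1 J2=0
C@2,0 dof=2 J2 → L=4 J1=1 J2=1
R@3,0 dof=1 J1 → L=4 J1=2 J2=1
PS@1,3 dof=2 J2 → L=4 J1=2 J2=2
add link → L=5 J1=2 J2=2
P@4,1 dof=1 J1 → L=5 J1=3 J2=2
PS@2,4 dof=2 J2 → L=5 J1=3 J2=3
PS@3,2 dof=2 J2 → L=5 J1=3 J2=4
add link → L=6 J1=3 J2=4
PS@3,5 dof=2 J2 → L=6 J1=3 J2=5
C@1,5 dof=2 J2 → L=6 J1=3 J2=6
M=3(L−1)−2J1−J2=3·5−2·3−6=3

M = 3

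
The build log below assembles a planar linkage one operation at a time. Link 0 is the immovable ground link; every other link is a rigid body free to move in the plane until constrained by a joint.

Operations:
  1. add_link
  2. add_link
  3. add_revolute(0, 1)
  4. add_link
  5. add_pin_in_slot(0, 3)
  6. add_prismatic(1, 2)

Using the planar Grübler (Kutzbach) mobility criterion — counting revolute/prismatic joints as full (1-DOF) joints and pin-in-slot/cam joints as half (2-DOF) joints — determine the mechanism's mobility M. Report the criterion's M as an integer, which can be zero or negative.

link 0 = ground. State L|J1|J2 = 1|0|0
+link1  2|0|0
+link2  3|0|0
R(0,1) f=1→J1  3|1|0
+link3  4|1|0
PS(0,3) f=2→J2  4|1|1
P(1,2) f=1→J1  4|2|1
M = 3(4−1)−2·2−1 = 9−4−1 = 4

M = 4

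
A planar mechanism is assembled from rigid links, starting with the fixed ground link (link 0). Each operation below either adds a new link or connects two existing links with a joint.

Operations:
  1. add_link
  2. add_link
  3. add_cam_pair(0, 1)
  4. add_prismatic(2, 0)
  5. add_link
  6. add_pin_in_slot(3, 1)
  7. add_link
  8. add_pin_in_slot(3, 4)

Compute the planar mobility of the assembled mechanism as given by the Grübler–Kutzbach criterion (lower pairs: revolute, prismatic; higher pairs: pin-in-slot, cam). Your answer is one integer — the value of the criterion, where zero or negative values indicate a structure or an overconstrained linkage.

M = 7

L=1 J1=0 J2=0
add link → L=2 J1=0 J2=0
add link → L=3 J1=0 J2=0
C@0,1 dof=2 J2 → L=3 J1=0 J2=1
P@2,0 dof=1 J1 → L=3 J1=1 J2=1
add link → L=4 J1=1 J2=1
PS@3,1 dof=2 J2 → L=4 J1=1 J2=2
add link → L=5 J1=1 J2=2
PS@3,4 dof=2 J2 → L=5 J1=1 J2=3
M=3(L−1)−2J1−J2=3·4−2·1−3=7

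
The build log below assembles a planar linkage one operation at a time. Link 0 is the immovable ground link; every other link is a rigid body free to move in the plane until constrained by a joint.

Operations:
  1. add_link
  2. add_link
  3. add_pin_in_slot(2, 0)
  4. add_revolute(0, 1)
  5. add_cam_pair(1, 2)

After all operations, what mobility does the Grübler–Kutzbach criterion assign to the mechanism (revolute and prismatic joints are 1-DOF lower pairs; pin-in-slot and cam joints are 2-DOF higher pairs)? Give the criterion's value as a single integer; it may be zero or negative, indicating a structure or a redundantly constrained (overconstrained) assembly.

ground; <1,0,0>
#1 <2,0,0>
#2 <3,0,0>
PS:2↔0 J2 <3,0,1>
R:0↔1 J1 <3,1,1>
C:1↔2 J2 <3,1,2>
3×2 − 2×1 − 1×2 = 2

M = 2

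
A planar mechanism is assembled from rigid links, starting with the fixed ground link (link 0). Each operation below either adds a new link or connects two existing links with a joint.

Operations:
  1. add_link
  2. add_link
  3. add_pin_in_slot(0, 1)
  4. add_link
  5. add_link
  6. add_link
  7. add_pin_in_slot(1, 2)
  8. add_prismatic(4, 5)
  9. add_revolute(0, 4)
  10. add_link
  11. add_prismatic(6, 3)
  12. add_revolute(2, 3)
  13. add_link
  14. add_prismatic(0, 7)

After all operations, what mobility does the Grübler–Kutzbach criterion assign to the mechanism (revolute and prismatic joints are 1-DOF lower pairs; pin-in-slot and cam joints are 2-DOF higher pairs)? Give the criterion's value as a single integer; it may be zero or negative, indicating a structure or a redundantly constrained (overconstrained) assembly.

ground; <1,0,0>
#1 <2,0,0>
#2 <3,0,0>
PS:0↔1 J2 <3,0,1>
#3 <4,0,1>
#4 <5,0,1>
#5 <6,0,1>
PS:1↔2 J2 <6,0,2>
P:4↔5 J1 <6,1,2>
R:0↔4 J1 <6,2,2>
#6 <7,2,2>
P:6↔3 J1 <7,3,2>
R:2↔3 J1 <7,4,2>
#7 <8,4,2>
P:0↔7 J1 <8,5,2>
3×7 − 2×5 − 1×2 = 9

M = 9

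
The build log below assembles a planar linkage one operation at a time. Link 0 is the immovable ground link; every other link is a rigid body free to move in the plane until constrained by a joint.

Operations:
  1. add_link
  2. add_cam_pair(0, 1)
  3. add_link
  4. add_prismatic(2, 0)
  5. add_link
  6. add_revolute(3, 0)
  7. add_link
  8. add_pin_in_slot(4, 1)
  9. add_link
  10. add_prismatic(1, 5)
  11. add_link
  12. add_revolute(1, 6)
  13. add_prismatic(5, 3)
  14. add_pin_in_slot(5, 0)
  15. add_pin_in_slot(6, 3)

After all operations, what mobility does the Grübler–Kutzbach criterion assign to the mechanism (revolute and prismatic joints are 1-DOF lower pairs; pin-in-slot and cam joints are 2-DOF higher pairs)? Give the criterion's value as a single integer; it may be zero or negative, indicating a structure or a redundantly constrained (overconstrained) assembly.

[1;0;0] (link 0 is ground)
L+ [2;0;0]
C(0,1)∈J2 [2;0;1]
L+ [3;0;1]
P(2,0)∈J1 [3;1;1]
L+ [4;1;1]
R(3,0)∈J1 [4;2;1]
L+ [5;2;1]
PS(4,1)∈J2 [5;2;2]
L+ [6;2;2]
P(1,5)∈J1 [6;3;2]
L+ [7;3;2]
R(1,6)∈J1 [7;4;2]
P(5,3)∈J1 [7;5;2]
PS(5,0)∈J2 [7;5;3]
PS(6,3)∈J2 [7;5;4]
mobility = 18 − 10 − 4 = 4

M = 4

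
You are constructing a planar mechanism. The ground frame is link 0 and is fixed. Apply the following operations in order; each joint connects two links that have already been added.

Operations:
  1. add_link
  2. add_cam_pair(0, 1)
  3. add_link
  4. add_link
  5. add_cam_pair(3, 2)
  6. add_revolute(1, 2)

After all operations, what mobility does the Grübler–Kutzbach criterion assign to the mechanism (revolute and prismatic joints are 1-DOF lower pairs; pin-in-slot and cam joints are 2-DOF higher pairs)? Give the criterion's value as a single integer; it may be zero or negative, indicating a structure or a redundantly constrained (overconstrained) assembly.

M = 5

[1;0;0] (link 0 is ground)
L+ [2;0;0]
C(0,1)∈J2 [2;0;1]
L+ [3;0;1]
L+ [4;0;1]
C(3,2)∈J2 [4;0;2]
R(1,2)∈J1 [4;1;2]
mobility = 9 − 2 − 2 = 5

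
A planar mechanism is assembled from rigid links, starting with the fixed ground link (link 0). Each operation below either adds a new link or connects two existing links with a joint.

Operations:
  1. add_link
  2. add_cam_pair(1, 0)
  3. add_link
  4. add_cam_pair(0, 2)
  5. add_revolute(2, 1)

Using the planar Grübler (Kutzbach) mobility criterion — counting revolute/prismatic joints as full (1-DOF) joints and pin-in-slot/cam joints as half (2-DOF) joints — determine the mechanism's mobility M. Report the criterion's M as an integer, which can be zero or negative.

[1;0;0] (link 0 is ground)
L+ [2;0;0]
C(1,0)∈J2 [2;0;1]
L+ [3;0;1]
C(0,2)∈J2 [3;0;2]
R(2,1)∈J1 [3;1;2]
mobility = 6 − 2 − 2 = 2

M = 2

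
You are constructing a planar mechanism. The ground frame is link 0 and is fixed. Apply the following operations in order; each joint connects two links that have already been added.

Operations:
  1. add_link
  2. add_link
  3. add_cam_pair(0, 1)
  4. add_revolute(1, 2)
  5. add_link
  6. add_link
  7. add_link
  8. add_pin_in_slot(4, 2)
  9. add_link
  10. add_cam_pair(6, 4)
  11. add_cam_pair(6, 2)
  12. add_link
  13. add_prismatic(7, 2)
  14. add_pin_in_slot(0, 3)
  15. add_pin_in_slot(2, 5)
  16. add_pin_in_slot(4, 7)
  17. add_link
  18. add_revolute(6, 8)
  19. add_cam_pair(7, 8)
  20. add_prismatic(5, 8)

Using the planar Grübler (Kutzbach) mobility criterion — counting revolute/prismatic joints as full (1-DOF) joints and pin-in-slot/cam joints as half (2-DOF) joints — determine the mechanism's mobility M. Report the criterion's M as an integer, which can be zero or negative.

M = 8

ground; <1,0,0>
#1 <2,0,0>
#2 <3,0,0>
C:0↔1 J2 <3,0,1>
R:1↔2 J1 <3,1,1>
#3 <4,1,1>
#4 <5,1,1>
#5 <6,1,1>
PS:4↔2 J2 <6,1,2>
#6 <7,1,2>
C:6↔4 J2 <7,1,3>
C:6↔2 J2 <7,1,4>
#7 <8,1,4>
P:7↔2 J1 <8,2,4>
PS:0↔3 J2 <8,2,5>
PS:2↔5 J2 <8,2,6>
PS:4↔7 J2 <8,2,7>
#8 <9,2,7>
R:6↔8 J1 <9,3,7>
C:7↔8 J2 <9,3,8>
P:5↔8 J1 <9,4,8>
3×8 − 2×4 − 1×8 = 8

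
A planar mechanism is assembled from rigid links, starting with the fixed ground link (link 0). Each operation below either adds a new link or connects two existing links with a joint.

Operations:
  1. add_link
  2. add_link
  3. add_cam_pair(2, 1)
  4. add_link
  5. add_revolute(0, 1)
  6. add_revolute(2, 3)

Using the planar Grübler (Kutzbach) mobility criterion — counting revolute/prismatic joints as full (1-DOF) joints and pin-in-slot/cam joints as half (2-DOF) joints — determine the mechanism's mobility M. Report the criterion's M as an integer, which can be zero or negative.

link 0 = ground. State L|J1|J2 = 1|0|0
+link1  2|0|0
+link2  3|0|0
C(2,1) f=2→J2  3|0|1
+link3  4|0|1
R(0,1) f=1→J1  4|1|1
R(2,3) f=1→J1  4|2|1
M = 3(4−1)−2·2−1 = 9−4−1 = 4

M = 4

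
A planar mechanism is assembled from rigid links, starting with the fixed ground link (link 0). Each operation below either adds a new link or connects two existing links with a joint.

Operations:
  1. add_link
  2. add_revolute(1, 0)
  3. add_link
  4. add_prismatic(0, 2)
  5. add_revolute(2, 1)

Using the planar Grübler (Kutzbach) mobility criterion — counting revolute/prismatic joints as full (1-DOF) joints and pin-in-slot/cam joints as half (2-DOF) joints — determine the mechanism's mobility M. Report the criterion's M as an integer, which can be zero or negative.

M = 0

(L,J1,J2)=(1,0,0); link0 fixed
link1: (2,0,0)
R 1-0 [J1]: (2,1,0)
link2: (3,1,0)
P 0-2 [J1]: (3,2,0)
R 2-1 [J1]: (3,3,0)
Grübler: 3·2 − 2·3 − 0 = 0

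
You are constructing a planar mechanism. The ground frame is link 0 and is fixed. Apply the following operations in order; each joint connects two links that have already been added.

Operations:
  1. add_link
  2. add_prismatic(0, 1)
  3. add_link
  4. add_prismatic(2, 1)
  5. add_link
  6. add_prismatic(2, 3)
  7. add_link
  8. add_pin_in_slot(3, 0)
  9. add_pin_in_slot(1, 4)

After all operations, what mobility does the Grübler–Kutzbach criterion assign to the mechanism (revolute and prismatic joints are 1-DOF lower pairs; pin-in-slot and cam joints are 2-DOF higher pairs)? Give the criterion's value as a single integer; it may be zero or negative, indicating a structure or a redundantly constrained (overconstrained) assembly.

M = 4

link 0 = ground. State L|J1|J2 = 1|0|0
+link1  2|0|0
P(0,1) f=1→J1  2|1|0
+link2  3|1|0
P(2,1) f=1→J1  3|2|0
+link3  4|2|0
P(2,3) f=1→J1  4|3|0
+link4  5|3|0
PS(3,0) f=2→J2  5|3|1
PS(1,4) f=2→J2  5|3|2
M = 3(5−1)−2·3−2 = 12−6−2 = 4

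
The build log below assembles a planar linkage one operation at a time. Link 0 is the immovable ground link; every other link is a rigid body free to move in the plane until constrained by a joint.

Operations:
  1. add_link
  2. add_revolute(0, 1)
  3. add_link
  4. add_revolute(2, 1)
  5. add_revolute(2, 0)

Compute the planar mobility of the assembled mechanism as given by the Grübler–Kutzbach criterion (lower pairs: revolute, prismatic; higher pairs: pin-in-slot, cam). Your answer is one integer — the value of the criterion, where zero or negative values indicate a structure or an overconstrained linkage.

[1;0;0] (link 0 is ground)
L+ [2;0;0]
R(0,1)∈J1 [2;1;0]
L+ [3;1;0]
R(2,1)∈J1 [3;2;0]
R(2,0)∈J1 [3;3;0]
mobility = 6 − 6 − 0 = 0

M = 0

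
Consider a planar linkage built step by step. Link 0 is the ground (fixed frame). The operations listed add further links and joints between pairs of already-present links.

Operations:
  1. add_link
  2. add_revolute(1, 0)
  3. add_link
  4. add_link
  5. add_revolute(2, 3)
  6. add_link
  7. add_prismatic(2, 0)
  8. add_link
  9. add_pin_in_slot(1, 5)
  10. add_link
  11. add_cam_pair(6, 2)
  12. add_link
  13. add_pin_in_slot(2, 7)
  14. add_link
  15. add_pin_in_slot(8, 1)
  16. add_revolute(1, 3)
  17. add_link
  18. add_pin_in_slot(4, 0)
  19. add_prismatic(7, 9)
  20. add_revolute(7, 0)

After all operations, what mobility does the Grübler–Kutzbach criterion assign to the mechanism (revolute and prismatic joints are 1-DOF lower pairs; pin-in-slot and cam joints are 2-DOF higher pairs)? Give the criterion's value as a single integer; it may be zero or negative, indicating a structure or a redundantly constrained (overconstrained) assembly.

(L,J1,J2)=(1,0,0); link0 fixed
link1: (2,0,0)
R 1-0 [J1]: (2,1,0)
link2: (3,1,0)
link3: (4,1,0)
R 2-3 [J1]: (4,2,0)
link4: (5,2,0)
P 2-0 [J1]: (5,3,0)
link5: (6,3,0)
PS 1-5 [J2]: (6,3,1)
link6: (7,3,1)
C 6-2 [J2]: (7,3,2)
link7: (8,3,2)
PS 2-7 [J2]: (8,3,3)
link8: (9,3,3)
PS 8-1 [J2]: (9,3,4)
R 1-3 [J1]: (9,4,4)
link9: (10,4,4)
PS 4-0 [J2]: (10,4,5)
P 7-9 [J1]: (10,5,5)
R 7-0 [J1]: (10,6,5)
Grübler: 3·9 − 2·6 − 5 = 10

M = 10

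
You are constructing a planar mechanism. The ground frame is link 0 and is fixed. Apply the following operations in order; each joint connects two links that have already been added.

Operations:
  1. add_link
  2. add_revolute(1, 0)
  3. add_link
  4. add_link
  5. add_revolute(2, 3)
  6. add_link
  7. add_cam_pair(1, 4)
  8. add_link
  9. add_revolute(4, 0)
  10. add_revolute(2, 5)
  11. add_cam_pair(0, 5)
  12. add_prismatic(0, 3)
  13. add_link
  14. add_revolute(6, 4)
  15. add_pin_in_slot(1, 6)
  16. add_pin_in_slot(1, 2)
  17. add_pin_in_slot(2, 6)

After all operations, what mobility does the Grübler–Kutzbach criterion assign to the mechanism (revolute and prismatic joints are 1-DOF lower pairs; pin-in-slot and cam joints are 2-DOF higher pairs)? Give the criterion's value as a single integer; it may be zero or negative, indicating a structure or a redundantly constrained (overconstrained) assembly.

M = 1

(L,J1,J2)=(1,0,0); link0 fixed
link1: (2,0,0)
R 1-0 [J1]: (2,1,0)
link2: (3,1,0)
link3: (4,1,0)
R 2-3 [J1]: (4,2,0)
link4: (5,2,0)
C 1-4 [J2]: (5,2,1)
link5: (6,2,1)
R 4-0 [J1]: (6,3,1)
R 2-5 [J1]: (6,4,1)
C 0-5 [J2]: (6,4,2)
P 0-3 [J1]: (6,5,2)
link6: (7,5,2)
R 6-4 [J1]: (7,6,2)
PS 1-6 [J2]: (7,6,3)
PS 1-2 [J2]: (7,6,4)
PS 2-6 [J2]: (7,6,5)
Grübler: 3·6 − 2·6 − 5 = 1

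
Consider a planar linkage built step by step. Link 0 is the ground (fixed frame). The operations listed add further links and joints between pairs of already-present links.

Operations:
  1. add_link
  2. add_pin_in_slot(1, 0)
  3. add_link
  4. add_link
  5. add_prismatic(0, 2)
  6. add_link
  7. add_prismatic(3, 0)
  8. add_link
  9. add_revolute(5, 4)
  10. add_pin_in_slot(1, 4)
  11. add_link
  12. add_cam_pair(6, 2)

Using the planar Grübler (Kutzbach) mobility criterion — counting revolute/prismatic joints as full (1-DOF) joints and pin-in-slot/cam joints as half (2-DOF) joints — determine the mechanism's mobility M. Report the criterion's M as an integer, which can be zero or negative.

M = 9

ground; <1,0,0>
#1 <2,0,0>
PS:1↔0 J2 <2,0,1>
#2 <3,0,1>
#3 <4,0,1>
P:0↔2 J1 <4,1,1>
#4 <5,1,1>
P:3↔0 J1 <5,2,1>
#5 <6,2,1>
R:5↔4 J1 <6,3,1>
PS:1↔4 J2 <6,3,2>
#6 <7,3,2>
C:6↔2 J2 <7,3,3>
3×6 − 2×3 − 1×3 = 9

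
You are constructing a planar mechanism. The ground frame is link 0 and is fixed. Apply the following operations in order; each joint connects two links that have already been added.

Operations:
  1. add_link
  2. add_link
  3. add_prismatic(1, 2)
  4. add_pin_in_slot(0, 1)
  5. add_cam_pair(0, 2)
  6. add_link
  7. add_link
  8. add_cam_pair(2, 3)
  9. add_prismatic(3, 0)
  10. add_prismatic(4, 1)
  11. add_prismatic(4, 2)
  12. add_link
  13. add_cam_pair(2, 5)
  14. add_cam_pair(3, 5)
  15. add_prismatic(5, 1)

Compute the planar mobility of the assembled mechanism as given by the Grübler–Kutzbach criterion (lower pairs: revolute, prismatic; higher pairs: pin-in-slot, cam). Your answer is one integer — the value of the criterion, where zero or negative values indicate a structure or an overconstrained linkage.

M = 0

(L,J1,J2)=(1,0,0); link0 fixed
link1: (2,0,0)
link2: (3,0,0)
P 1-2 [J1]: (3,1,0)
PS 0-1 [J2]: (3,1,1)
C 0-2 [J2]: (3,1,2)
link3: (4,1,2)
link4: (5,1,2)
C 2-3 [J2]: (5,1,3)
P 3-0 [J1]: (5,2,3)
P 4-1 [J1]: (5,3,3)
P 4-2 [J1]: (5,4,3)
link5: (6,4,3)
C 2-5 [J2]: (6,4,4)
C 3-5 [J2]: (6,4,5)
P 5-1 [J1]: (6,5,5)
Grübler: 3·5 − 2·5 − 5 = 0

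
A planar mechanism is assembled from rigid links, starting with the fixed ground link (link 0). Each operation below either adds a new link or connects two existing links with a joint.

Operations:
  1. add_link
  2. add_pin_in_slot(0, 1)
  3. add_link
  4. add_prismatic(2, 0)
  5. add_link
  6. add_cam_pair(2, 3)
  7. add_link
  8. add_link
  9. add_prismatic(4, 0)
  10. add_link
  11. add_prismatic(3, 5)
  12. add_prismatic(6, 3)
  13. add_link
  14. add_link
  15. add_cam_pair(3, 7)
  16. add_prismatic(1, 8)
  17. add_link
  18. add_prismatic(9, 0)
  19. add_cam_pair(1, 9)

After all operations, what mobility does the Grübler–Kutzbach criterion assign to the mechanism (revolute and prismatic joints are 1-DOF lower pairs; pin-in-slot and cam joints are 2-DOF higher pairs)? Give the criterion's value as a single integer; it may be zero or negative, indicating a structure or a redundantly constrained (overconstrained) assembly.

M = 11

[1;0;0] (link 0 is ground)
L+ [2;0;0]
PS(0,1)∈J2 [2;0;1]
L+ [3;0;1]
P(2,0)∈J1 [3;1;1]
L+ [4;1;1]
C(2,3)∈J2 [4;1;2]
L+ [5;1;2]
L+ [6;1;2]
P(4,0)∈J1 [6;2;2]
L+ [7;2;2]
P(3,5)∈J1 [7;3;2]
P(6,3)∈J1 [7;4;2]
L+ [8;4;2]
L+ [9;4;2]
C(3,7)∈J2 [9;4;3]
P(1,8)∈J1 [9;5;3]
L+ [10;5;3]
P(9,0)∈J1 [10;6;3]
C(1,9)∈J2 [10;6;4]
mobility = 27 − 12 − 4 = 11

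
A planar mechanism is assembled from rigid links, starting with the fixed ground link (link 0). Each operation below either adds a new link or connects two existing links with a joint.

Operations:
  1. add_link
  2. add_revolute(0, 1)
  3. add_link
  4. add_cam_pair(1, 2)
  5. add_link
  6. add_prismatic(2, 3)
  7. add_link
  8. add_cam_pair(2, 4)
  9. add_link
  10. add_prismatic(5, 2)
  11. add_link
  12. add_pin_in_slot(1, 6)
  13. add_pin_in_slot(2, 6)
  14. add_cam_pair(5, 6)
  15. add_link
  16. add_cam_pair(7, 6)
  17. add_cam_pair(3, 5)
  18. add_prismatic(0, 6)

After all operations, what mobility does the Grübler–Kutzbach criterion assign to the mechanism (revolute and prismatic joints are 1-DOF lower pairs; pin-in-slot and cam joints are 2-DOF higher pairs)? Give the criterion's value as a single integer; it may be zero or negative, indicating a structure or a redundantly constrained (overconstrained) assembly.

M = 6

L=1 J1=0 J2=0
add link → L=2 J1=0 J2=0
R@0,1 dof=1 J1 → L=2 J1=1 J2=0
add link → L=3 J1=1 J2=0
C@1,2 dof=2 J2 → L=3 J1=1 J2=1
add link → L=4 J1=1 J2=1
P@2,3 dof=1 J1 → L=4 J1=2 J2=1
add link → L=5 J1=2 J2=1
C@2,4 dof=2 J2 → L=5 J1=2 J2=2
add link → L=6 J1=2 J2=2
P@5,2 dof=1 J1 → L=6 J1=3 J2=2
add link → L=7 J1=3 J2=2
PS@1,6 dof=2 J2 → L=7 J1=3 J2=3
PS@2,6 dof=2 J2 → L=7 J1=3 J2=4
C@5,6 dof=2 J2 → L=7 J1=3 J2=5
add link → L=8 J1=3 J2=5
C@7,6 dof=2 J2 → L=8 J1=3 J2=6
C@3,5 dof=2 J2 → L=8 J1=3 J2=7
P@0,6 dof=1 J1 → L=8 J1=4 J2=7
M=3(L−1)−2J1−J2=3·7−2·4−7=6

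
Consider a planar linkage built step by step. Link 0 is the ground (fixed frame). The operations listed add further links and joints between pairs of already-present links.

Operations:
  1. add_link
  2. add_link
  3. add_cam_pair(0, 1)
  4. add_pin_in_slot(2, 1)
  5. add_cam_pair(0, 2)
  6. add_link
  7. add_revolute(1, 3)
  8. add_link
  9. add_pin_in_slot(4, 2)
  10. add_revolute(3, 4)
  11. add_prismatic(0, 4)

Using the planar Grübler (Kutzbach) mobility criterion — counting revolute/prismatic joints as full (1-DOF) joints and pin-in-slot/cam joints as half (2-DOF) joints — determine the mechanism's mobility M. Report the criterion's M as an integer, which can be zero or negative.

link 0 = ground. State L|J1|J2 = 1|0|0
+link1  2|0|0
+link2  3|0|0
C(0,1) f=2→J2  3|0|1
PS(2,1) f=2→J2  3|0|2
C(0,2) f=2→J2  3|0|3
+link3  4|0|3
R(1,3) f=1→J1  4|1|3
+link4  5|1|3
PS(4,2) f=2→J2  5|1|4
R(3,4) f=1→J1  5|2|4
P(0,4) f=1→J1  5|3|4
M = 3(5−1)−2·3−4 = 12−6−4 = 2

M = 2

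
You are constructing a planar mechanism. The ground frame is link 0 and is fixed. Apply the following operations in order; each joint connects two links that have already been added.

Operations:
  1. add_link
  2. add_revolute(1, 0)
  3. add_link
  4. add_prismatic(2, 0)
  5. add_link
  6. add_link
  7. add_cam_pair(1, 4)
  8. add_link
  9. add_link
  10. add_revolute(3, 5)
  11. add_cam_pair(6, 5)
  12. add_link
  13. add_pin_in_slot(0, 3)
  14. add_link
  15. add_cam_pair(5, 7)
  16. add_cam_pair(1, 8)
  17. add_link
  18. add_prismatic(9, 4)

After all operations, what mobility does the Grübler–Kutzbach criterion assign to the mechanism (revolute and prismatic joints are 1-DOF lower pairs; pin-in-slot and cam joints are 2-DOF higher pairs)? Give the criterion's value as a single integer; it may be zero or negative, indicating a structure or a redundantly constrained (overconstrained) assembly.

link 0 = ground. State L|J1|J2 = 1|0|0
+link1  2|0|0
R(1,0) f=1→J1  2|1|0
+link2  3|1|0
P(2,0) f=1→J1  3|2|0
+link3  4|2|0
+link4  5|2|0
C(1,4) f=2→J2  5|2|1
+link5  6|2|1
+link6  7|2|1
R(3,5) f=1→J1  7|3|1
C(6,5) f=2→J2  7|3|2
+link7  8|3|2
PS(0,3) f=2→J2  8|3|3
+link8  9|3|3
C(5,7) f=2→J2  9|3|4
C(1,8) f=2→J2  9|3|5
+link9  10|3|5
P(9,4) f=1→J1  10|4|5
M = 3(10−1)−2·4−5 = 27−8−5 = 14

M = 14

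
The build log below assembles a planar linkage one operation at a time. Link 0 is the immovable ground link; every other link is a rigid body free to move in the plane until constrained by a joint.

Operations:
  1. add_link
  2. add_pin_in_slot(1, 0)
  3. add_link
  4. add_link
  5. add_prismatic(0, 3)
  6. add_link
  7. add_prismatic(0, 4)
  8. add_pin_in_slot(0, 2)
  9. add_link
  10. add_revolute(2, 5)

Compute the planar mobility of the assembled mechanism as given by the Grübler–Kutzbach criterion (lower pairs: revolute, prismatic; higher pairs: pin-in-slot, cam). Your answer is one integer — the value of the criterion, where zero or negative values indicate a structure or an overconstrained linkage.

M = 7

link 0 = ground. State L|J1|J2 = 1|0|0
+link1  2|0|0
PS(1,0) f=2→J2  2|0|1
+link2  3|0|1
+link3  4|0|1
P(0,3) f=1→J1  4|1|1
+link4  5|1|1
P(0,4) f=1→J1  5|2|1
PS(0,2) f=2→J2  5|2|2
+link5  6|2|2
R(2,5) f=1→J1  6|3|2
M = 3(6−1)−2·3−2 = 15−6−2 = 7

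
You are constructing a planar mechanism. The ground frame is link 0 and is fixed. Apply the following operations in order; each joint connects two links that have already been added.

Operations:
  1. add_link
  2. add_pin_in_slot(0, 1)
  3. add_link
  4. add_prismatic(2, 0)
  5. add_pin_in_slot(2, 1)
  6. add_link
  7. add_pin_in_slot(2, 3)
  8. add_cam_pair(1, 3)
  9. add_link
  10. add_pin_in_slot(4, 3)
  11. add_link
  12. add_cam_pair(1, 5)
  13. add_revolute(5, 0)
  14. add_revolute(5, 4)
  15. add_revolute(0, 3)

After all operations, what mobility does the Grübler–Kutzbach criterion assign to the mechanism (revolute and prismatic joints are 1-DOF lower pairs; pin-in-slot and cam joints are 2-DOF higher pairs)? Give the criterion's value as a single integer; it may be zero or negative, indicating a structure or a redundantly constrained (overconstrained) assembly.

[1;0;0] (link 0 is ground)
L+ [2;0;0]
PS(0,1)∈J2 [2;0;1]
L+ [3;0;1]
P(2,0)∈J1 [3;1;1]
PS(2,1)∈J2 [3;1;2]
L+ [4;1;2]
PS(2,3)∈J2 [4;1;3]
C(1,3)∈J2 [4;1;4]
L+ [5;1;4]
PS(4,3)∈J2 [5;1;5]
L+ [6;1;5]
C(1,5)∈J2 [6;1;6]
R(5,0)∈J1 [6;2;6]
R(5,4)∈J1 [6;3;6]
R(0,3)∈J1 [6;4;6]
mobility = 15 − 8 − 6 = 1

M = 1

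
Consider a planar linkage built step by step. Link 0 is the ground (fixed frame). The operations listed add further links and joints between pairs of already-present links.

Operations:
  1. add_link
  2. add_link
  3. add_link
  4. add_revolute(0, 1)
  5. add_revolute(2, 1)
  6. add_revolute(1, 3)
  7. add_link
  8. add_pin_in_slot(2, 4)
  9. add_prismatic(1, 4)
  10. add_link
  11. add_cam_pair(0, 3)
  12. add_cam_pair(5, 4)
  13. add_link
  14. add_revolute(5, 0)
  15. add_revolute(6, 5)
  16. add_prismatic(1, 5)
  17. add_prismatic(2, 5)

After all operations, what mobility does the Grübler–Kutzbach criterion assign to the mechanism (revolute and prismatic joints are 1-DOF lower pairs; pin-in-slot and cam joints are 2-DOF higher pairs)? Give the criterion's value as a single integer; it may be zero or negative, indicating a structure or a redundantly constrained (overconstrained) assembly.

ground; <1,0,0>
#1 <2,0,0>
#2 <3,0,0>
#3 <4,0,0>
R:0↔1 J1 <4,1,0>
R:2↔1 J1 <4,2,0>
R:1↔3 J1 <4,3,0>
#4 <5,3,0>
PS:2↔4 J2 <5,3,1>
P:1↔4 J1 <5,4,1>
#5 <6,4,1>
C:0↔3 J2 <6,4,2>
C:5↔4 J2 <6,4,3>
#6 <7,4,3>
R:5↔0 J1 <7,5,3>
R:6↔5 J1 <7,6,3>
P:1↔5 J1 <7,7,3>
P:2↔5 J1 <7,8,3>
3×6 − 2×8 − 1×3 = -1

M = -1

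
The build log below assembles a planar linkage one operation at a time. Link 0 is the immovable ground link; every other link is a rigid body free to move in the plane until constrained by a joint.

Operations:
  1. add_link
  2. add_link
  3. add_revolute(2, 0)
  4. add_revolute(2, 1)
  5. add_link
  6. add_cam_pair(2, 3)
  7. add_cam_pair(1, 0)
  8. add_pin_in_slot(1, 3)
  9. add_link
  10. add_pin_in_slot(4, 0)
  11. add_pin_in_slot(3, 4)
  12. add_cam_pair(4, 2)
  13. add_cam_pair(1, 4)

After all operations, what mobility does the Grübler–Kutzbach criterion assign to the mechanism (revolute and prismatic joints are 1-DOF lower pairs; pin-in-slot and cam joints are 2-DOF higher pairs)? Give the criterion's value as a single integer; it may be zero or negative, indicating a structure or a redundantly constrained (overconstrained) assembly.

L=1 J1=0 J2=0
add link → L=2 J1=0 J2=0
add link → L=3 J1=0 J2=0
R@2,0 dof=1 J1 → L=3 J1=1 J2=0
R@2,1 dof=1 J1 → L=3 J1=2 J2=0
add link → L=4 J1=2 J2=0
C@2,3 dof=2 J2 → L=4 J1=2 J2=1
C@1,0 dof=2 J2 → L=4 J1=2 J2=2
PS@1,3 dof=2 J2 → L=4 J1=2 J2=3
add link → L=5 J1=2 J2=3
PS@4,0 dof=2 J2 → L=5 J1=2 J2=4
PS@3,4 dof=2 J2 → L=5 J1=2 J2=5
C@4,2 dof=2 J2 → L=5 J1=2 J2=6
C@1,4 dof=2 J2 → L=5 J1=2 J2=7
M=3(L−1)−2J1−J2=3·4−2·2−7=1

M = 1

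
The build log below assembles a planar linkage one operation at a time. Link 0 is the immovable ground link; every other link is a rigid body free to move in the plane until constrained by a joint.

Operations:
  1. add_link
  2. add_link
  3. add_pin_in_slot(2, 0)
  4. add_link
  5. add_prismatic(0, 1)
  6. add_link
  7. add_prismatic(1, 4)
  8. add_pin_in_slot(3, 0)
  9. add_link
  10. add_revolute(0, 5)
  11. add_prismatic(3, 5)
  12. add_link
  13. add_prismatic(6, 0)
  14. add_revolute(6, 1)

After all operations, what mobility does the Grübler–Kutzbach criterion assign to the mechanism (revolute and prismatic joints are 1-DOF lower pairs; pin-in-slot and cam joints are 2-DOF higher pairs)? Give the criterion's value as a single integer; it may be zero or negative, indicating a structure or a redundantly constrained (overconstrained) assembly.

M = 4

[1;0;0] (link 0 is ground)
L+ [2;0;0]
L+ [3;0;0]
PS(2,0)∈J2 [3;0;1]
L+ [4;0;1]
P(0,1)∈J1 [4;1;1]
L+ [5;1;1]
P(1,4)∈J1 [5;2;1]
PS(3,0)∈J2 [5;2;2]
L+ [6;2;2]
R(0,5)∈J1 [6;3;2]
P(3,5)∈J1 [6;4;2]
L+ [7;4;2]
P(6,0)∈J1 [7;5;2]
R(6,1)∈J1 [7;6;2]
mobility = 18 − 12 − 2 = 4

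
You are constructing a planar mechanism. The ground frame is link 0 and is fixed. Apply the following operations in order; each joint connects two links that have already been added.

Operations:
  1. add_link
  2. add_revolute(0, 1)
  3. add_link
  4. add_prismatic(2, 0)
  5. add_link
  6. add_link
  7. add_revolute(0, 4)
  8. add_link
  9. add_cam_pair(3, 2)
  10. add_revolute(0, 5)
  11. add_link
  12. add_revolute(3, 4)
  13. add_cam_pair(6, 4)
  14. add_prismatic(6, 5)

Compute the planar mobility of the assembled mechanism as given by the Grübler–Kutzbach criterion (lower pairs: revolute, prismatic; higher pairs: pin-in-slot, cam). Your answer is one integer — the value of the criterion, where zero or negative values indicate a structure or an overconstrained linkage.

M = 4

ground; <1,0,0>
#1 <2,0,0>
R:0↔1 J1 <2,1,0>
#2 <3,1,0>
P:2↔0 J1 <3,2,0>
#3 <4,2,0>
#4 <5,2,0>
R:0↔4 J1 <5,3,0>
#5 <6,3,0>
C:3↔2 J2 <6,3,1>
R:0↔5 J1 <6,4,1>
#6 <7,4,1>
R:3↔4 J1 <7,5,1>
C:6↔4 J2 <7,5,2>
P:6↔5 J1 <7,6,2>
3×6 − 2×6 − 1×2 = 4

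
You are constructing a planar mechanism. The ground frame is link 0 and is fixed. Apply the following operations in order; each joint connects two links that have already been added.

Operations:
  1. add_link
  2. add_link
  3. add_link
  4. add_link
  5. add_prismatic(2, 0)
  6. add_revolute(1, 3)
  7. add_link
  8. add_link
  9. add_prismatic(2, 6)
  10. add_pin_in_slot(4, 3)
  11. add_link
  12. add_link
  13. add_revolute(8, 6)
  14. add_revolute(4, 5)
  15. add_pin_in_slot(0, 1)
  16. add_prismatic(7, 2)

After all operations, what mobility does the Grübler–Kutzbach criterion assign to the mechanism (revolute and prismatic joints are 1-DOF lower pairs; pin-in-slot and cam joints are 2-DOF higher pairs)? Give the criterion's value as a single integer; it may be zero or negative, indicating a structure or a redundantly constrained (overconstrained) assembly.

(L,J1,J2)=(1,0,0); link0 fixed
link1: (2,0,0)
link2: (3,0,0)
link3: (4,0,0)
link4: (5,0,0)
P 2-0 [J1]: (5,1,0)
R 1-3 [J1]: (5,2,0)
link5: (6,2,0)
link6: (7,2,0)
P 2-6 [J1]: (7,3,0)
PS 4-3 [J2]: (7,3,1)
link7: (8,3,1)
link8: (9,3,1)
R 8-6 [J1]: (9,4,1)
R 4-5 [J1]: (9,5,1)
PS 0-1 [J2]: (9,5,2)
P 7-2 [J1]: (9,6,2)
Grübler: 3·8 − 2·6 − 2 = 10

M = 10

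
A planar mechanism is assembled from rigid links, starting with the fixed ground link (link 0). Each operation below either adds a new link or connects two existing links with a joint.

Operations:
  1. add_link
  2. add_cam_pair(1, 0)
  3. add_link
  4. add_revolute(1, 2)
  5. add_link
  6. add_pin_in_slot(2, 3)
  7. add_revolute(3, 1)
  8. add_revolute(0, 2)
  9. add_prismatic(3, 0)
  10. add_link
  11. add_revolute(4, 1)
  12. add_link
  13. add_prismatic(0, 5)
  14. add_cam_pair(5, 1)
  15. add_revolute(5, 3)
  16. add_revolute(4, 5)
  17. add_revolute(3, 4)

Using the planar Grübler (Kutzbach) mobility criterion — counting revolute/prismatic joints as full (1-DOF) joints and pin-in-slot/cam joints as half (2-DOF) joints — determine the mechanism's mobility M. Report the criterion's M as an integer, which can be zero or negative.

(L,J1,J2)=(1,0,0); link0 fixed
link1: (2,0,0)
C 1-0 [J2]: (2,0,1)
link2: (3,0,1)
R 1-2 [J1]: (3,1,1)
link3: (4,1,1)
PS 2-3 [J2]: (4,1,2)
R 3-1 [J1]: (4,2,2)
R 0-2 [J1]: (4,3,2)
P 3-0 [J1]: (4,4,2)
link4: (5,4,2)
R 4-1 [J1]: (5,5,2)
link5: (6,5,2)
P 0-5 [J1]: (6,6,2)
C 5-1 [J2]: (6,6,3)
R 5-3 [J1]: (6,7,3)
R 4-5 [J1]: (6,8,3)
R 3-4 [J1]: (6,9,3)
Grübler: 3·5 − 2·9 − 3 = -6

M = -6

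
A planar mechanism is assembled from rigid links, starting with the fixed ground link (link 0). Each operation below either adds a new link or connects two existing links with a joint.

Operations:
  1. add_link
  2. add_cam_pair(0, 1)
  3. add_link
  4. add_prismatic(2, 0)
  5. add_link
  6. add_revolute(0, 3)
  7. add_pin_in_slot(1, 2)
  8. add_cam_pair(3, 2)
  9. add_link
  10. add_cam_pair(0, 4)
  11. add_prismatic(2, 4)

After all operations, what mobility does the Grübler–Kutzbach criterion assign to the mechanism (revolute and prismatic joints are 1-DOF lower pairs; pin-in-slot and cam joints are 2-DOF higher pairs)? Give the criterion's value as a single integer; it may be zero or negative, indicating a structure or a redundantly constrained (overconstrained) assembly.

M = 2

(L,J1,J2)=(1,0,0); link0 fixed
link1: (2,0,0)
C 0-1 [J2]: (2,0,1)
link2: (3,0,1)
P 2-0 [J1]: (3,1,1)
link3: (4,1,1)
R 0-3 [J1]: (4,2,1)
PS 1-2 [J2]: (4,2,2)
C 3-2 [J2]: (4,2,3)
link4: (5,2,3)
C 0-4 [J2]: (5,2,4)
P 2-4 [J1]: (5,3,4)
Grübler: 3·4 − 2·3 − 4 = 2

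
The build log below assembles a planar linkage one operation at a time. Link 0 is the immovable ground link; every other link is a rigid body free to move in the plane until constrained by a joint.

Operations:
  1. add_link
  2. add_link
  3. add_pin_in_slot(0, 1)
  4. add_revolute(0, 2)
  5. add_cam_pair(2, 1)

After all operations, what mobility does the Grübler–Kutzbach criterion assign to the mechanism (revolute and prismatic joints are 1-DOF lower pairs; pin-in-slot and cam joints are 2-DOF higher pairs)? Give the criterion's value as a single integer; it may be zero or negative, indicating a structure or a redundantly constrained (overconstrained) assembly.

ground; <1,0,0>
#1 <2,0,0>
#2 <3,0,0>
PS:0↔1 J2 <3,0,1>
R:0↔2 J1 <3,1,1>
C:2↔1 J2 <3,1,2>
3×2 − 2×1 − 1×2 = 2

M = 2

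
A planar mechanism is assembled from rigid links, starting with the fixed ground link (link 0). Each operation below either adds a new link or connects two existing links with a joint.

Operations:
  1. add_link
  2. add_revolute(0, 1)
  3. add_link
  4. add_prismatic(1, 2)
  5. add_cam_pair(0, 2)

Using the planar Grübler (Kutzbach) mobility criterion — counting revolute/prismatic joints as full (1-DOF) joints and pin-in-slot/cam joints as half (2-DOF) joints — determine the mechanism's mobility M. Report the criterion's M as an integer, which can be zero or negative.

ground; <1,0,0>
#1 <2,0,0>
R:0↔1 J1 <2,1,0>
#2 <3,1,0>
P:1↔2 J1 <3,2,0>
C:0↔2 J2 <3,2,1>
3×2 − 2×2 − 1×1 = 1

M = 1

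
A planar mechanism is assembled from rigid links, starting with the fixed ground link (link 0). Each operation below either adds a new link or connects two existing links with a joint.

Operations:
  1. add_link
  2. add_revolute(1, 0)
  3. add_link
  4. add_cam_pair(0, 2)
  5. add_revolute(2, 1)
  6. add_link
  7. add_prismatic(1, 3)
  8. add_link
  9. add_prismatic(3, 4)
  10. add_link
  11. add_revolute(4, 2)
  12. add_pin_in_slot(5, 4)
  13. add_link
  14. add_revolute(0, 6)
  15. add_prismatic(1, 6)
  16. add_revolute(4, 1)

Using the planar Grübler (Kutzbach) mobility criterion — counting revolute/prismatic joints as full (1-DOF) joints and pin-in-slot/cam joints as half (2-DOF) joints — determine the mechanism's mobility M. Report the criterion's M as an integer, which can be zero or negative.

L=1 J1=0 J2=0
add link → L=2 J1=0 J2=0
R@1,0 dof=1 J1 → L=2 J1=1 J2=0
add link → L=3 J1=1 J2=0
C@0,2 dof=2 J2 → L=3 J1=1 J2=1
R@2,1 dof=1 J1 → L=3 J1=2 J2=1
add link → L=4 J1=2 J2=1
P@1,3 dof=1 J1 → L=4 J1=3 J2=1
add link → L=5 J1=3 J2=1
P@3,4 dof=1 J1 → L=5 J1=4 J2=1
add link → L=6 J1=4 J2=1
R@4,2 dof=1 J1 → L=6 J1=5 J2=1
PS@5,4 dof=2 J2 → L=6 J1=5 J2=2
add link → L=7 J1=5 J2=2
R@0,6 dof=1 J1 → L=7 J1=6 J2=2
P@1,6 dof=1 J1 → L=7 J1=7 J2=2
R@4,1 dof=1 J1 → L=7 J1=8 J2=2
M=3(L−1)−2J1−J2=3·6−2·8−2=0

M = 0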